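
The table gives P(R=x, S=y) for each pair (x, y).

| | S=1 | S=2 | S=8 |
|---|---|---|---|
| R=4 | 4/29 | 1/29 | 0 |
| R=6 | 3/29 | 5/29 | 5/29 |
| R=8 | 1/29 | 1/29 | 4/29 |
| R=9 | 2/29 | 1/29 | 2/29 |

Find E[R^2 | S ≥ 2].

P(S ≥ 2) = 19/29.
Σ R^2·P over the event = 16·(1/29) + 36·(5/29) + 36·(5/29) + 64·(1/29) + 64·(4/29) + 81·(1/29) + 81·(2/29) = 939/29.
E[R^2 | S ≥ 2] = (939/29) / (19/29) = 939/19.

939/19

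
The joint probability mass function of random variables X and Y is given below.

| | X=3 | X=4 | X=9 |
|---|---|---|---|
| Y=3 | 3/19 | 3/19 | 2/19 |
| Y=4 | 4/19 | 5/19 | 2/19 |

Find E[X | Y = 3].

P(Y = 3) = 8/19.
Summing X·P(X=x,Y=y) over the conditioning event gives 39/19.
E[X | Y = 3] = (39/19) / (8/19) = 39/8.

39/8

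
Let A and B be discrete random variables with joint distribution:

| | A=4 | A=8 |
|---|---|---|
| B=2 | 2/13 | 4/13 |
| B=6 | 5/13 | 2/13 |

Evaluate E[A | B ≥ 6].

P(B ≥ 6) = 7/13.
Σ A·P over the event = 4·(5/13) + 8·(2/13) = 36/13.
E[A | B ≥ 6] = (36/13) / (7/13) = 36/7.

36/7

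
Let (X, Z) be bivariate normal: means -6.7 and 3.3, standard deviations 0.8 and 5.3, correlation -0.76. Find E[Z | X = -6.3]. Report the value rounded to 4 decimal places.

For a bivariate normal, E[Z | X=x] = μ_Z + ρ·(σ_Z/σ_X)·(x − μ_X).
E[Z | X=-6.3] = 3.3 + (-0.76)·(5.3/0.8)·(-6.3 − (-6.7)) = 3.3 + (-5.035)·(0.4) = 1.2860.

1.2860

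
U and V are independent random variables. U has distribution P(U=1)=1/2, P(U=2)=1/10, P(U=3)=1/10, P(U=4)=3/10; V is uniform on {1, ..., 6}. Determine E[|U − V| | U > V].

P(U > V) = 1/5.
Summing |U−V|·P(x,y) over outcomes with U > V gives 11/30.
E[|U − V| | U > V] = (11/30) / (1/5) = 11/6.

11/6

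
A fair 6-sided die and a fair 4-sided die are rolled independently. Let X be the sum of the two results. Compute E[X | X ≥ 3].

P(X ≥ 3) = 23/24.
Σ over the event: 3·1/12 + 4·1/8 + 5·1/6 + 6·1/6 + 7·1/6 + 8·1/8 + 9·1/12 + 10·1/24 = 71/12.
E[X | X ≥ 3] = (71/12) / (23/24) = 142/23.

142/23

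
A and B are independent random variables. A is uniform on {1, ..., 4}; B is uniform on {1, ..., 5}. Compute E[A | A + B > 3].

P(A + B > 3) = 17/20.
Summing A·P(x,y) over outcomes with A + B > 3 gives 23/10.
E[A | A + B > 3] = (23/10) / (17/20) = 46/17.

46/17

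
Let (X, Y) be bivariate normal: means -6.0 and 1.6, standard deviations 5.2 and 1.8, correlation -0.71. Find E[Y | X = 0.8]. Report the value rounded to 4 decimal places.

-0.0712

For a bivariate normal, E[Y | X=x] = μ_Y + ρ·(σ_Y/σ_X)·(x − μ_X).
E[Y | X=0.8] = 1.6 + (-0.71)·(1.8/5.2)·(0.8 − (-6.0)) = 1.6 + (-0.24577)·(6.8) = -0.0712.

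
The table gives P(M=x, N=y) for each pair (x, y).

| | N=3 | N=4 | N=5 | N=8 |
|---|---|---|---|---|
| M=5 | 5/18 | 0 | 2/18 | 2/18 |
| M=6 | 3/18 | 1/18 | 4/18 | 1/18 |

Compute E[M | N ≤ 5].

83/15

P(N ≤ 5) = 5/6.
Σ M·P over the event = 5·(5/18) + 5·(2/18) + 6·(3/18) + 6·(1/18) + 6·(4/18) = 83/18.
E[M | N ≤ 5] = (83/18) / (5/6) = 83/15.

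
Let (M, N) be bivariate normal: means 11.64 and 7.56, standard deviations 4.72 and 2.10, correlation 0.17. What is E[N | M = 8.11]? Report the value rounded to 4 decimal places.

The regression of N on M has slope ρ·σ_N/σ_M and passes through (μ_M, μ_N).
E[N | M=8.11] = 7.56 + (0.17)·(2.10/4.72)·(8.11 − (11.64)) = 7.56 + (0.075636)·(-3.53) = 7.2930.

7.2930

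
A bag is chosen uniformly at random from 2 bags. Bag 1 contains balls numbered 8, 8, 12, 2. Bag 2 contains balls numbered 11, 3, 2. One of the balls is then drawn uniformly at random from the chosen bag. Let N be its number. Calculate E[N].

E[N | bag 1] = (8+8+12+2)/4 = 15/2.
E[N | bag 2] = (11+3+2)/3 = 16/3.
By the law of total expectation,
E[N] = (1/2)·(15/2) + (1/2)·(16/3) = 77/12.

77/12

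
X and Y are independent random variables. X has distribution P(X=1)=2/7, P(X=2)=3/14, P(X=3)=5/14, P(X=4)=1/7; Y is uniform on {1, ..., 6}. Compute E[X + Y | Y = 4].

89/14

P(Y = 4) = 1/6.
Summing (X+Y)·P(x,y) over outcomes with Y = 4 gives 89/84.
E[X + Y | Y = 4] = (89/84) / (1/6) = 89/14.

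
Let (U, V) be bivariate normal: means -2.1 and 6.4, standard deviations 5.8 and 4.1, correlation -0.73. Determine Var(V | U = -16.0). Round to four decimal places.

7.8520

The conditional variance in a bivariate normal is σ_V²(1 − ρ²), independent of x.
Var(V | U=-16.0) = (4.1)²·(1 − (-0.73)²) = 16.81·0.4671 = 7.8520.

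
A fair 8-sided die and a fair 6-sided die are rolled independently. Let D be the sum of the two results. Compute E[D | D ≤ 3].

P(D ≤ 3) = 1/16.
Σ over the event: 2·1/48 + 3·1/24 = 1/6.
E[D | D ≤ 3] = (1/6) / (1/16) = 8/3.

8/3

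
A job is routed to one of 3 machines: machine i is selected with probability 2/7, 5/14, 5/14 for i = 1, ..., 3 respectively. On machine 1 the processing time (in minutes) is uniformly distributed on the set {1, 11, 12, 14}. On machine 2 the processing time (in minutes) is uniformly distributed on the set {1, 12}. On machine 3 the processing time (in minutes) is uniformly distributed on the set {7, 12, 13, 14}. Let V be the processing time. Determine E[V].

64/7

E[V | machine 1] = (1+11+12+14)/4 = 19/2.
E[V | machine 2] = (1+12)/2 = 13/2.
E[V | machine 3] = (7+12+13+14)/4 = 23/2.
By the law of total expectation,
E[V] = (2/7)·(19/2) + (5/14)·(13/2) + (5/14)·(23/2) = 64/7.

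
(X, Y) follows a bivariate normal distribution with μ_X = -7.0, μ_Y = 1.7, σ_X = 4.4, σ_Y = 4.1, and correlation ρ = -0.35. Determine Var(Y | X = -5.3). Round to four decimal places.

14.7508

The conditional variance in a bivariate normal is σ_Y²(1 − ρ²), independent of x.
Var(Y | X=-5.3) = (4.1)²·(1 − (-0.35)²) = 16.81·0.8775 = 14.7508.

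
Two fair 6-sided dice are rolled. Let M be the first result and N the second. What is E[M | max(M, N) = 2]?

5/3

Outcomes with max(M, N) = 2: (1,2), (2,1), (2,2), each with probability 1/36.
E[M | max(M, N) = 2] = (1 + 2 + 2) / 3 = 5/3.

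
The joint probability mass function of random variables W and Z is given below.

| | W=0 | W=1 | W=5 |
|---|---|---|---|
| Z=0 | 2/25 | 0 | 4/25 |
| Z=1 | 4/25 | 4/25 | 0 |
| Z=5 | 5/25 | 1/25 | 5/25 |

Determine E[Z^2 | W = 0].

129/11

P(W = 0) = 11/25.
Summing Z^2·P(W=x,Z=y) over the conditioning event gives 129/25.
E[Z^2 | W = 0] = (129/25) / (11/25) = 129/11.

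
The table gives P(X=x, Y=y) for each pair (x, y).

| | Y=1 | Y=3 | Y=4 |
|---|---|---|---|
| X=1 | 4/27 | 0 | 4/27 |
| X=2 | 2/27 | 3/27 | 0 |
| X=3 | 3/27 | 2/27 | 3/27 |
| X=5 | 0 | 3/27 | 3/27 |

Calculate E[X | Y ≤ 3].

44/17

P(Y ≤ 3) = 17/27.
Σ X·P over the event = 1·(4/27) + 2·(2/27) + 2·(3/27) + 3·(3/27) + 3·(2/27) + 5·(3/27) = 44/27.
E[X | Y ≤ 3] = (44/27) / (17/27) = 44/17.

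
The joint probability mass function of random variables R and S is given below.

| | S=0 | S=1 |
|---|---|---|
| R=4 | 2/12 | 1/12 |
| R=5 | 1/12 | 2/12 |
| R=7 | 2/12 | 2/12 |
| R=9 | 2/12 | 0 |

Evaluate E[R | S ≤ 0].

P(S ≤ 0) = 7/12.
Σ R·P over the event = 4·(2/12) + 5·(1/12) + 7·(2/12) + 9·(2/12) = 15/4.
E[R | S ≤ 0] = (15/4) / (7/12) = 45/7.

45/7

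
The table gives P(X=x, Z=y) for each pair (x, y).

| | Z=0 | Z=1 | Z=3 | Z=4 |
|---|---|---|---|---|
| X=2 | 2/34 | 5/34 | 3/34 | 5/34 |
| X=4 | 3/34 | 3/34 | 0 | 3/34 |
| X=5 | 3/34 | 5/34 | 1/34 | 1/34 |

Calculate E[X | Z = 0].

P(Z = 0) = 4/17.
Σ X·P over the event = 2·(2/34) + 4·(3/34) + 5·(3/34) = 31/34.
E[X | Z = 0] = (31/34) / (4/17) = 31/8.

31/8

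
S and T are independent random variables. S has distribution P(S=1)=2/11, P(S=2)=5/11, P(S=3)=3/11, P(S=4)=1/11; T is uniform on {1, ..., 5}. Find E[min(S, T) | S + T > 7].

17/5

P(S + T > 7) = 1/11.
Summing min(S,T)·P(x,y) over outcomes with S + T > 7 gives 17/55.
E[min(S, T) | S + T > 7] = (17/55) / (1/11) = 17/5.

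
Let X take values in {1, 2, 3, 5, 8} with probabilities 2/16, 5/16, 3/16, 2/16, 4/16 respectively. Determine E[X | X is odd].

P(X is odd) = 7/16.
Σ over the event: 1·1/8 + 3·3/16 + 5·1/8 = 21/16.
E[X | X is odd] = (21/16) / (7/16) = 3.

3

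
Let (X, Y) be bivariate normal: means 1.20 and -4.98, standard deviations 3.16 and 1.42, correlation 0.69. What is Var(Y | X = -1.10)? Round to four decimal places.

1.0564

The conditional variance in a bivariate normal is σ_Y²(1 − ρ²), independent of x.
Var(Y | X=-1.10) = (1.42)²·(1 − (0.69)²) = 2.0164·0.5239 = 1.0564.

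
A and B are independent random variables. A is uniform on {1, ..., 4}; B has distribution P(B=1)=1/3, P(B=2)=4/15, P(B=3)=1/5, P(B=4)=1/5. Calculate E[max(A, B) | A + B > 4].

63/17

P(A + B > 4) = 17/30.
Summing max(A,B)·P(x,y) over outcomes with A + B > 4 gives 21/10.
E[max(A, B) | A + B > 4] = (21/10) / (17/30) = 63/17.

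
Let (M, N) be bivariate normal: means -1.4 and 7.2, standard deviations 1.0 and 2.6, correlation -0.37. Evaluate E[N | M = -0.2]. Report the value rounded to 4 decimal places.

For a bivariate normal, E[N | M=x] = μ_N + ρ·(σ_N/σ_M)·(x − μ_M).
E[N | M=-0.2] = 7.2 + (-0.37)·(2.6/1.0)·(-0.2 − (-1.4)) = 7.2 + (-0.962)·(1.2) = 6.0456.

6.0456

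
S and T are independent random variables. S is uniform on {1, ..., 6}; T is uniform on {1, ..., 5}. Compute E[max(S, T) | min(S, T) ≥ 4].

Outcomes with min(S, T) ≥ 4: (4,4), (4,5), (5,4), (5,5), (6,4), (6,5), each with probability 1/30.
E[max(S, T) | min(S, T) ≥ 4] = (4 + 5 + 5 + 5 + 6 + 6) / 6 = 31/6.

31/6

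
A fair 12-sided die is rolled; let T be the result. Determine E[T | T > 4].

Given T > 4, T is equally likely to be any of {5, 6, 7, 8, 9, 10, 11, 12}.
E[T | T > 4] = (5 + 6 + 7 + 8 + 9 + 10 + 11 + 12) / 8 = 17/2.

17/2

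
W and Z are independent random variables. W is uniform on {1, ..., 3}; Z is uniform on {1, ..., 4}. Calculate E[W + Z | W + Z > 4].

Outcomes with W + Z > 4: (1,4), (2,3), (2,4), (3,2), (3,3), (3,4), each with probability 1/12.
E[W + Z | W + Z > 4] = (5 + 5 + 6 + 5 + 6 + 7) / 6 = 17/3.

17/3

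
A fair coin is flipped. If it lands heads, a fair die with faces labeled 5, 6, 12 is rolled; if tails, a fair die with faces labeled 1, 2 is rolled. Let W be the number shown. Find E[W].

55/12

E[W | heads] = (5+6+12)/3 = 23/3.
E[W | tails] = (1+2)/2 = 3/2.
E[W] = (1/2)·(23/3) + (1/2)·(3/2) = 55/12.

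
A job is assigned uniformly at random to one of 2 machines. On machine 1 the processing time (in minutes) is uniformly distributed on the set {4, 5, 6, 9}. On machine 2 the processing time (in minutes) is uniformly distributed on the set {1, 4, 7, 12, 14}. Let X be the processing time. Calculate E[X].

34/5

E[X | machine 1] = (4+5+6+9)/4 = 6.
E[X | machine 2] = (1+4+7+12+14)/5 = 38/5.
By the law of total expectation,
E[X] = (1/2)·(6) + (1/2)·(38/5) = 34/5.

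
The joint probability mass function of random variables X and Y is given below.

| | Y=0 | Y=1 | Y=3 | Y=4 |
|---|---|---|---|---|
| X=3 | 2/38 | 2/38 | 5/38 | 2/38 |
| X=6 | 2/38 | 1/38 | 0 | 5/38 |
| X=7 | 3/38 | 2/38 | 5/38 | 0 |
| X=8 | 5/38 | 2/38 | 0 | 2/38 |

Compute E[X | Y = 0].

79/12

P(Y = 0) = 6/19.
Σ X·P over the event = 3·(2/38) + 6·(2/38) + 7·(3/38) + 8·(5/38) = 79/38.
E[X | Y = 0] = (79/38) / (6/19) = 79/12.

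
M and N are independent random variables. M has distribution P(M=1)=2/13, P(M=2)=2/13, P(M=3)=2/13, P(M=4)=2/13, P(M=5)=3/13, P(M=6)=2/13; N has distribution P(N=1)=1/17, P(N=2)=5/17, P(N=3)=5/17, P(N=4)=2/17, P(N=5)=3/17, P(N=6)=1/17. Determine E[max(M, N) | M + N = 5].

42/13

P(M + N = 5) = 2/17.
Summing max(M,N)·P(x,y) over outcomes with M + N = 5 gives 84/221.
E[max(M, N) | M + N = 5] = (84/221) / (2/17) = 42/13.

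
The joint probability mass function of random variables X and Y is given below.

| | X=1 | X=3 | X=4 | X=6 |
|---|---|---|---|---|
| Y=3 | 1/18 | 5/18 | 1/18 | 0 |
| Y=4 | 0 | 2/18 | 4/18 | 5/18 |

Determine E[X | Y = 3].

P(Y = 3) = 7/18.
Σ X·P over the event = 1·(1/18) + 3·(5/18) + 4·(1/18) = 10/9.
E[X | Y = 3] = (10/9) / (7/18) = 20/7.

20/7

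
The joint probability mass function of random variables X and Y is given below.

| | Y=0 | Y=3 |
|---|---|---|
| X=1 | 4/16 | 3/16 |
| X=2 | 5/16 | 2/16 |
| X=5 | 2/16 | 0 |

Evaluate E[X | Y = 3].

P(Y = 3) = 5/16.
Σ X·P over the event = 1·(3/16) + 2·(2/16) = 7/16.
E[X | Y = 3] = (7/16) / (5/16) = 7/5.

7/5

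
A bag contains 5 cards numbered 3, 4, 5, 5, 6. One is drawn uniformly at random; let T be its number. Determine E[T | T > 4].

16/3

P(T > 4) = 3/5.
Σ over the event: 5·2/5 + 6·1/5 = 16/5.
E[T | T > 4] = (16/5) / (3/5) = 16/3.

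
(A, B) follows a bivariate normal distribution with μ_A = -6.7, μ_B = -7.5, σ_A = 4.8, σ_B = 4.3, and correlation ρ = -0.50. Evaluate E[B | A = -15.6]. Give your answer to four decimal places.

-3.5135

The regression of B on A has slope ρ·σ_B/σ_A and passes through (μ_A, μ_B).
E[B | A=-15.6] = -7.5 + (-0.50)·(4.3/4.8)·(-15.6 − (-6.7)) = -7.5 + (-0.44792)·(-8.9) = -3.5135.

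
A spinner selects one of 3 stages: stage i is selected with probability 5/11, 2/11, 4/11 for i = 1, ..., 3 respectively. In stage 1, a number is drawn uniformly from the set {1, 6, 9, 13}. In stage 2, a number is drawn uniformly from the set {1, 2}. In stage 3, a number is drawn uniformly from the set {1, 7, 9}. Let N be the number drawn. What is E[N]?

743/132

E[N | stage 1] = (1+6+9+13)/4 = 29/4.
E[N | stage 2] = (1+2)/2 = 3/2.
E[N | stage 3] = (1+7+9)/3 = 17/3.
By the law of total expectation,
E[N] = (5/11)·(29/4) + (2/11)·(3/2) + (4/11)·(17/3) = 743/132.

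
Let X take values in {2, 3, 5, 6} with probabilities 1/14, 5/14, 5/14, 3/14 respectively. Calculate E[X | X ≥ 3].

P(X ≥ 3) = 13/14.
Σ over the event: 3·5/14 + 5·5/14 + 6·3/14 = 29/7.
E[X | X ≥ 3] = (29/7) / (13/14) = 58/13.

58/13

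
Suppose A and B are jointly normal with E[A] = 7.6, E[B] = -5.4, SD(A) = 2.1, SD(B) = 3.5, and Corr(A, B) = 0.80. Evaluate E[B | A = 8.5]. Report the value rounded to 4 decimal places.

E[B | A=x] = μ_B + ρ(σ_B/σ_A)(x − μ_A) for jointly normal variables.
E[B | A=8.5] = -5.4 + (0.80)·(3.5/2.1)·(8.5 − (7.6)) = -5.4 + (1.3333)·(0.9) = -4.2000.

-4.2000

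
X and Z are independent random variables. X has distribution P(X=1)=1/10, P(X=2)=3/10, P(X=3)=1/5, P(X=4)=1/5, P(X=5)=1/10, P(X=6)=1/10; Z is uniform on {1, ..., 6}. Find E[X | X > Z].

46/11

P(X > Z) = 11/30.
Summing X·P(x,y) over outcomes with X > Z gives 23/15.
E[X | X > Z] = (23/15) / (11/30) = 46/11.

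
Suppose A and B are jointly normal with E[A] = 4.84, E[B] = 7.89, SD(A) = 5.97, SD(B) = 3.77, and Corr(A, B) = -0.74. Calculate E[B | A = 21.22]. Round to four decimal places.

0.2356

For a bivariate normal, E[B | A=x] = μ_B + ρ·(σ_B/σ_A)·(x − μ_A).
E[B | A=21.22] = 7.89 + (-0.74)·(3.77/5.97)·(21.22 − (4.84)) = 7.89 + (-0.4673)·(16.38) = 0.2356.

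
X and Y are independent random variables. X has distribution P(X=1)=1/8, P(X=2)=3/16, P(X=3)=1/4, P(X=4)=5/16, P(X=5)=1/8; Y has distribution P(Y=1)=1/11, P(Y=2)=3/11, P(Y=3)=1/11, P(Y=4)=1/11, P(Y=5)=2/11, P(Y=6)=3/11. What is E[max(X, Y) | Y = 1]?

P(Y = 1) = 1/11.
Summing max(X,Y)·P(x,y) over outcomes with Y = 1 gives 25/88.
E[max(X, Y) | Y = 1] = (25/88) / (1/11) = 25/8.

25/8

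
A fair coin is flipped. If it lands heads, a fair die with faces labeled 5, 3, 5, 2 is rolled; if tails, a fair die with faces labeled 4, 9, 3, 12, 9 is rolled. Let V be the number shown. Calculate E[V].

223/40

E[V | heads] = (5+3+5+2)/4 = 15/4.
E[V | tails] = (4+9+3+12+9)/5 = 37/5.
By the law of total expectation,
E[V] = (1/2)·(15/4) + (1/2)·(37/5) = 223/40.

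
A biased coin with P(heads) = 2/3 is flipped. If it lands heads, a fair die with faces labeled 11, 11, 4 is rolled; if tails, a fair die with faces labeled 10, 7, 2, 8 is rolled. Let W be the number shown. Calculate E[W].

E[W | heads] = (11+11+4)/3 = 26/3.
E[W | tails] = (10+7+2+8)/4 = 27/4.
E[W] = (2/3)·(26/3) + (1/3)·(27/4) = 289/36.

289/36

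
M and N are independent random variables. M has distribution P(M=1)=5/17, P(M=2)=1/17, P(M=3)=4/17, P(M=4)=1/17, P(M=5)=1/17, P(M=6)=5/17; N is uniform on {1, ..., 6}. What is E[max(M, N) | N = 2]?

P(N = 2) = 1/6.
Summing max(M,N)·P(x,y) over outcomes with N = 2 gives 21/34.
E[max(M, N) | N = 2] = (21/34) / (1/6) = 63/17.

63/17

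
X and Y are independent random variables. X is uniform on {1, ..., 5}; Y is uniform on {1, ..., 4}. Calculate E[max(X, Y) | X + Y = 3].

2

Outcomes with X + Y = 3: (1,2), (2,1), each with probability 1/20.
E[max(X, Y) | X + Y = 3] = (2 + 2) / 2 = 2.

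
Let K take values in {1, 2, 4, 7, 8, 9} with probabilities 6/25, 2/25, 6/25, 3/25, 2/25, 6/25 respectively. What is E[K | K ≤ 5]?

17/7

P(K ≤ 5) = 14/25.
Σ over the event: 1·6/25 + 2·2/25 + 4·6/25 = 34/25.
E[K | K ≤ 5] = (34/25) / (14/25) = 17/7.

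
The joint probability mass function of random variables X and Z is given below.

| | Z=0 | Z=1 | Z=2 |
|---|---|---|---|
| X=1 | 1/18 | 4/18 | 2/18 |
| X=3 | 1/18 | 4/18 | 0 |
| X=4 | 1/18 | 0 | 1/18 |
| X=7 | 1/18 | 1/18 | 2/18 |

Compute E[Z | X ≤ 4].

1

P(X ≤ 4) = 7/9.
Σ Z·P over the event = 0·(1/18) + 1·(4/18) + 2·(2/18) + 0·(1/18) + 1·(4/18) + 0·(1/18) + 2·(1/18) = 7/9.
E[Z | X ≤ 4] = (7/9) / (7/9) = 1.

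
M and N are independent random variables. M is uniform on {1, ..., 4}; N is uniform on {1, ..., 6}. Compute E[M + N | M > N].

5

P(M > N) = 1/4.
Summing (M+N)·P(x,y) over outcomes with M > N gives 5/4.
E[M + N | M > N] = (5/4) / (1/4) = 5.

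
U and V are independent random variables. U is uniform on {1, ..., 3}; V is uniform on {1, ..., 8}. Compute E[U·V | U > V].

Outcomes with U > V: (2,1), (3,1), (3,2), each with probability 1/24.
E[U·V | U > V] = (2 + 3 + 6) / 3 = 11/3.

11/3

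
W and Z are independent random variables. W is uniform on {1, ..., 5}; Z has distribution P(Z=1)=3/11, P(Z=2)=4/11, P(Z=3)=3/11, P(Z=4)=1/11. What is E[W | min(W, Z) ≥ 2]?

P(min(W, Z) ≥ 2) = 32/55.
Summing W·P(x,y) over outcomes with min(W, Z) ≥ 2 gives 112/55.
E[W | min(W, Z) ≥ 2] = (112/55) / (32/55) = 7/2.

7/2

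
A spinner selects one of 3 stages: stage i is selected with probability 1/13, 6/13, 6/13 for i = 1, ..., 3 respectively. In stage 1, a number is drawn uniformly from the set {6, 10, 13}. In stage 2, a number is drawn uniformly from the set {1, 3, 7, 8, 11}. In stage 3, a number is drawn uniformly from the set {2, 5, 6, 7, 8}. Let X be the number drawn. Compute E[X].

1189/195

E[X | stage 1] = (6+10+13)/3 = 29/3.
E[X | stage 2] = (1+3+7+8+11)/5 = 6.
E[X | stage 3] = (2+5+6+7+8)/5 = 28/5.
By the law of total expectation,
E[X] = (1/13)·(29/3) + (6/13)·(6) + (6/13)·(28/5) = 1189/195.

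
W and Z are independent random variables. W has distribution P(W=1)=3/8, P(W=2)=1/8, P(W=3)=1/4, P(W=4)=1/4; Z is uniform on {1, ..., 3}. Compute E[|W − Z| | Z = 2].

P(Z = 2) = 1/3.
Summing |W−Z|·P(x,y) over outcomes with Z = 2 gives 3/8.
E[|W − Z| | Z = 2] = (3/8) / (1/3) = 9/8.

9/8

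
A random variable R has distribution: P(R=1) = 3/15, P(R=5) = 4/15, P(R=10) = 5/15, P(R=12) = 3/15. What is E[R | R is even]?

P(R is even) = 8/15.
Σ over the event: 10·1/3 + 12·1/5 = 86/15.
E[R | R is even] = (86/15) / (8/15) = 43/4.

43/4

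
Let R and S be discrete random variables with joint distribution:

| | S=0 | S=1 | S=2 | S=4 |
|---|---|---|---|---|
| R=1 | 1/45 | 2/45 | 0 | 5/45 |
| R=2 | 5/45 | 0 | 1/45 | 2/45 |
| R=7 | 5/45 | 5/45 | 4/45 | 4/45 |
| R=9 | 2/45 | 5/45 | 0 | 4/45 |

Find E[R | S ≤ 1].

146/25

P(S ≤ 1) = 5/9.
Σ R·P over the event = 1·(1/45) + 1·(2/45) + 2·(5/45) + 7·(5/45) + 7·(5/45) + 9·(2/45) + 9·(5/45) = 146/45.
E[R | S ≤ 1] = (146/45) / (5/9) = 146/25.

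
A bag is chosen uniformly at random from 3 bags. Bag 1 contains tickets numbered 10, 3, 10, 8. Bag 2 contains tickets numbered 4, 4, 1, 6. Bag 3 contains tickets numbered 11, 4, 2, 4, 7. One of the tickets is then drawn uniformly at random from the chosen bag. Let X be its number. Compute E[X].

57/10

E[X | bag 1] = (10+3+10+8)/4 = 31/4.
E[X | bag 2] = (4+4+1+6)/4 = 15/4.
E[X | bag 3] = (11+4+2+4+7)/5 = 28/5.
By the law of total expectation,
E[X] = (1/3)·(31/4) + (1/3)·(15/4) + (1/3)·(28/5) = 57/10.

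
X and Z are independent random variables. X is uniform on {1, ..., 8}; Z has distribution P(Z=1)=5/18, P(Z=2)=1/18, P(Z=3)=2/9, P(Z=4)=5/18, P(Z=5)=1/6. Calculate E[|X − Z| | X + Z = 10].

32/13

P(X + Z = 10) = 13/144.
Summing |X−Z|·P(x,y) over outcomes with X + Z = 10 gives 2/9.
E[|X − Z| | X + Z = 10] = (2/9) / (13/144) = 32/13.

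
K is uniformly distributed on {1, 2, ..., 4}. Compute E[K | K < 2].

1

Given K < 2, K is equally likely to be any of {1}.
E[K | K < 2] = (1) / 1 = 1.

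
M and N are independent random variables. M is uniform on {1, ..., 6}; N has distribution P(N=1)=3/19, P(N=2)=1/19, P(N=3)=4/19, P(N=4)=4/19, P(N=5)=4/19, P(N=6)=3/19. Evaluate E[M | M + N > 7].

121/26

P(M + N > 7) = 26/57.
Summing M·P(x,y) over outcomes with M + N > 7 gives 121/57.
E[M | M + N > 7] = (121/57) / (26/57) = 121/26.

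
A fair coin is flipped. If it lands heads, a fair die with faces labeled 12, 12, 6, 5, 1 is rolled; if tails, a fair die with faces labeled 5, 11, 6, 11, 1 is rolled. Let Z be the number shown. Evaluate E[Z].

7

E[Z | heads] = (12+12+6+5+1)/5 = 36/5.
E[Z | tails] = (5+11+6+11+1)/5 = 34/5.
By the law of total expectation,
E[Z] = (1/2)·(36/5) + (1/2)·(34/5) = 7.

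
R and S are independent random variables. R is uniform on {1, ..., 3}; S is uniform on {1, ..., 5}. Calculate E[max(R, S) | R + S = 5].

10/3

P(R + S = 5) = 1/5.
Summing max(R,S)·P(x,y) over outcomes with R + S = 5 gives 2/3.
E[max(R, S) | R + S = 5] = (2/3) / (1/5) = 10/3.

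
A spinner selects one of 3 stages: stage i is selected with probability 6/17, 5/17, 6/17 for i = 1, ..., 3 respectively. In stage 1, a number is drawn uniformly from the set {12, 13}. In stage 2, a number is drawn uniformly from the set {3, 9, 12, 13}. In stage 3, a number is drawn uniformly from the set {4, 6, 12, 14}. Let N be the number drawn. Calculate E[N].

E[N | stage 1] = (12+13)/2 = 25/2.
E[N | stage 2] = (3+9+12+13)/4 = 37/4.
E[N | stage 3] = (4+6+12+14)/4 = 9.
E[N] = (6/17)·(25/2) + (5/17)·(37/4) + (6/17)·(9) = 701/68.

701/68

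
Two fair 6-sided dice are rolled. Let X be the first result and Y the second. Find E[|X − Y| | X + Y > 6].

P(X + Y > 6) = 7/12.
Summing |X−Y|·P(x,y) over outcomes with X + Y > 6 gives 11/9.
E[|X − Y| | X + Y > 6] = (11/9) / (7/12) = 44/21.

44/21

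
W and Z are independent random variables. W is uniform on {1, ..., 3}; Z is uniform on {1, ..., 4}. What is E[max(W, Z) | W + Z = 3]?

Outcomes with W + Z = 3: (1,2), (2,1), each with probability 1/12.
E[max(W, Z) | W + Z = 3] = (2 + 2) / 2 = 2.

2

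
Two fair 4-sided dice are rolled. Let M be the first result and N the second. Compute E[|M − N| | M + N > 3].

18/13

P(M + N > 3) = 13/16.
Summing |M−N|·P(x,y) over outcomes with M + N > 3 gives 9/8.
E[|M − N| | M + N > 3] = (9/8) / (13/16) = 18/13.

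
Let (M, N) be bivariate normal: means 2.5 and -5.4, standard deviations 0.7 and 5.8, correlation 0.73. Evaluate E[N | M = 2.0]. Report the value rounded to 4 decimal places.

E[N | M=x] = μ_N + ρ(σ_N/σ_M)(x − μ_M) for jointly normal variables.
E[N | M=2.0] = -5.4 + (0.73)·(5.8/0.7)·(2.0 − (2.5)) = -5.4 + (6.0486)·(-0.5) = -8.4243.

-8.4243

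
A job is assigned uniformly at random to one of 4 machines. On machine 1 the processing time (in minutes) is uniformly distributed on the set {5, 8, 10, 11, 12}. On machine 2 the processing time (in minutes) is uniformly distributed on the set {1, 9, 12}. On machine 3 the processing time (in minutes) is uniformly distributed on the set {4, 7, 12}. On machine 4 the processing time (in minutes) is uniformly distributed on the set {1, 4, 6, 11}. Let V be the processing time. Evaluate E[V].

297/40

E[V | machine 1] = (5+8+10+11+12)/5 = 46/5.
E[V | machine 2] = (1+9+12)/3 = 22/3.
E[V | machine 3] = (4+7+12)/3 = 23/3.
E[V | machine 4] = (1+4+6+11)/4 = 11/2.
E[V] = (1/4)·(46/5) + (1/4)·(22/3) + (1/4)·(23/3) + (1/4)·(11/2) = 297/40.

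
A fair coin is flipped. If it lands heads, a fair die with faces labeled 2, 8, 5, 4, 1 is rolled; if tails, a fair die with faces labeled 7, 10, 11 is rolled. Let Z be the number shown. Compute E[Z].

E[Z | heads] = (2+8+5+4+1)/5 = 4.
E[Z | tails] = (7+10+11)/3 = 28/3.
By the law of total expectation,
E[Z] = (1/2)·(4) + (1/2)·(28/3) = 20/3.

20/3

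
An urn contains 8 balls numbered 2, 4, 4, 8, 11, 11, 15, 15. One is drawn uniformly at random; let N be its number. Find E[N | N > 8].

13

P(N > 8) = 1/2.
Σ over the event: 11·1/4 + 15·1/4 = 13/2.
E[N | N > 8] = (13/2) / (1/2) = 13.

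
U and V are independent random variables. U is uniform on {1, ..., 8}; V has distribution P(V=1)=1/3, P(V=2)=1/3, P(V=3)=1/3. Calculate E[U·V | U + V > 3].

P(U + V > 3) = 7/8.
Summing UV·P(x,y) over outcomes with U + V > 3 gives 211/24.
E[U·V | U + V > 3] = (211/24) / (7/8) = 211/21.

211/21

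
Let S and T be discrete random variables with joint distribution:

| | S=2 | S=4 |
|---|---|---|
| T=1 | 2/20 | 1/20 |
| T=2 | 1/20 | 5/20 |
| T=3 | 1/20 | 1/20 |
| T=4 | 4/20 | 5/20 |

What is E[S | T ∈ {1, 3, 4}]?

P(T ∈ {1, 3, 4}) = 7/10.
Σ S·P over the event = 2·(2/20) + 2·(1/20) + 2·(4/20) + 4·(1/20) + 4·(1/20) + 4·(5/20) = 21/10.
E[S | T ∈ {1, 3, 4}] = (21/10) / (7/10) = 3.

3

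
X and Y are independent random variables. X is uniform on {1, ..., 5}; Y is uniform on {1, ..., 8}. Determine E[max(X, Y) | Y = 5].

5

Outcomes with Y = 5: (1,5), (2,5), (3,5), (4,5), (5,5), each with probability 1/40.
E[max(X, Y) | Y = 5] = (5 + 5 + 5 + 5 + 5) / 5 = 5.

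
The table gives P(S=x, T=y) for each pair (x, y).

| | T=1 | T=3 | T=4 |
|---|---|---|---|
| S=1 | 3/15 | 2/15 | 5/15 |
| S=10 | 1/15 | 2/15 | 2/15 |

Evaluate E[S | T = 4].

P(T = 4) = 7/15.
Σ S·P over the event = 1·(5/15) + 10·(2/15) = 5/3.
E[S | T = 4] = (5/3) / (7/15) = 25/7.

25/7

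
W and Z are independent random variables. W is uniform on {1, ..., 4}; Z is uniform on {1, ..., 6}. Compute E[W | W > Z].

Outcomes with W > Z: (2,1), (3,1), (3,2), (4,1), (4,2), (4,3), each with probability 1/24.
E[W | W > Z] = (2 + 3 + 3 + 4 + 4 + 4) / 6 = 10/3.

10/3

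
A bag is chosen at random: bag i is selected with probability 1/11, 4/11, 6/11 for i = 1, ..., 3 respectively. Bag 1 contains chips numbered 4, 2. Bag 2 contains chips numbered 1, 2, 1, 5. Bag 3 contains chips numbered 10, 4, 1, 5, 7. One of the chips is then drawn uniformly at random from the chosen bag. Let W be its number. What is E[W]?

222/55

E[W | bag 1] = (4+2)/2 = 3.
E[W | bag 2] = (1+2+1+5)/4 = 9/4.
E[W | bag 3] = (10+4+1+5+7)/5 = 27/5.
By the law of total expectation,
E[W] = (1/11)·(3) + (4/11)·(9/4) + (6/11)·(27/5) = 222/55.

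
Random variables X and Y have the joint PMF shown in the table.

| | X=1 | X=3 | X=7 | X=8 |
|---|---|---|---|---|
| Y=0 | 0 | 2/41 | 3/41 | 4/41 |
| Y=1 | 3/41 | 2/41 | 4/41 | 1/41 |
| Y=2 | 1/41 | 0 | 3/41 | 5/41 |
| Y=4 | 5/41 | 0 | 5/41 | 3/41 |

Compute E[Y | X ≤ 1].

25/9

P(X ≤ 1) = 9/41.
Σ Y·P over the event = 1·(3/41) + 2·(1/41) + 4·(5/41) = 25/41.
E[Y | X ≤ 1] = (25/41) / (9/41) = 25/9.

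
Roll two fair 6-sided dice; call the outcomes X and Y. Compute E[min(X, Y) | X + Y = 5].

P(X + Y = 5) = 1/9.
Summing min(X,Y)·P(x,y) over outcomes with X + Y = 5 gives 1/6.
E[min(X, Y) | X + Y = 5] = (1/6) / (1/9) = 3/2.

3/2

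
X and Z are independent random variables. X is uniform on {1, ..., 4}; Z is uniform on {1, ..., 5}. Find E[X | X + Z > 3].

P(X + Z > 3) = 17/20.
Summing X·P(x,y) over outcomes with X + Z > 3 gives 23/10.
E[X | X + Z > 3] = (23/10) / (17/20) = 46/17.

46/17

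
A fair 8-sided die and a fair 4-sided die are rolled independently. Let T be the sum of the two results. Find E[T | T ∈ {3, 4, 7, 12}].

29/5

P(T ∈ {3, 4, 7, 12}) = 5/16.
Σ over the event: 3·1/16 + 4·3/32 + 7·1/8 + 12·1/32 = 29/16.
E[T | T ∈ {3, 4, 7, 12}] = (29/16) / (5/16) = 29/5.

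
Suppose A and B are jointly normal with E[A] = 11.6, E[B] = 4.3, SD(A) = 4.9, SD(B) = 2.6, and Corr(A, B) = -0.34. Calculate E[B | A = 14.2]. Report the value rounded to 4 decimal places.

3.8309

The regression of B on A has slope ρ·σ_B/σ_A and passes through (μ_A, μ_B).
E[B | A=14.2] = 4.3 + (-0.34)·(2.6/4.9)·(14.2 − (11.6)) = 4.3 + (-0.18041)·(2.6) = 3.8309.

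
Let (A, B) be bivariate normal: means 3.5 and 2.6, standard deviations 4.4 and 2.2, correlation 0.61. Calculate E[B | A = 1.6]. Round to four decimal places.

2.0205

The regression of B on A has slope ρ·σ_B/σ_A and passes through (μ_A, μ_B).
E[B | A=1.6] = 2.6 + (0.61)·(2.2/4.4)·(1.6 − (3.5)) = 2.6 + (0.305)·(-1.9) = 2.0205.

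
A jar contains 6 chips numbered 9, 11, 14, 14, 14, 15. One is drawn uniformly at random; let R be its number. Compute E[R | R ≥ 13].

57/4

P(R ≥ 13) = 2/3.
Σ over the event: 14·1/2 + 15·1/6 = 19/2.
E[R | R ≥ 13] = (19/2) / (2/3) = 57/4.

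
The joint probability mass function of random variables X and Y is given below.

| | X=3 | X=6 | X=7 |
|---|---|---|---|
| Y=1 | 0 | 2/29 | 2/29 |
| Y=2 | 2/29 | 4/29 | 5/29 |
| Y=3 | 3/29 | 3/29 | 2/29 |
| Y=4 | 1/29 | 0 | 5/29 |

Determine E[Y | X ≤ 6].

12/5

P(X ≤ 6) = 15/29.
Σ Y·P over the event = 2·(2/29) + 3·(3/29) + 4·(1/29) + 1·(2/29) + 2·(4/29) + 3·(3/29) = 36/29.
E[Y | X ≤ 6] = (36/29) / (15/29) = 12/5.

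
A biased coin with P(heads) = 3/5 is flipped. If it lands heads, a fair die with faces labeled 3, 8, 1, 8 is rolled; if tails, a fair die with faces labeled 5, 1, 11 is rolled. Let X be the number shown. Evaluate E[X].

E[X | heads] = (3+8+1+8)/4 = 5.
E[X | tails] = (5+1+11)/3 = 17/3.
E[X] = (3/5)·(5) + (2/5)·(17/3) = 79/15.

79/15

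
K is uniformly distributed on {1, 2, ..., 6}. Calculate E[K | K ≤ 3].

2

Given K ≤ 3, K is equally likely to be any of {1, 2, 3}.
E[K | K ≤ 3] = (1 + 2 + 3) / 3 = 2.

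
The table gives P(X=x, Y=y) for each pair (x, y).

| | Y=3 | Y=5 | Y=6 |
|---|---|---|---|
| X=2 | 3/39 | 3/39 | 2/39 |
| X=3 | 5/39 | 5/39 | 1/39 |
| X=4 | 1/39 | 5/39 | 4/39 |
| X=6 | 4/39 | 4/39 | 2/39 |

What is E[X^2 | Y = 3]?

P(Y = 3) = 1/3.
Σ X^2·P over the event = 4·(3/39) + 9·(5/39) + 16·(1/39) + 36·(4/39) = 217/39.
E[X^2 | Y = 3] = (217/39) / (1/3) = 217/13.

217/13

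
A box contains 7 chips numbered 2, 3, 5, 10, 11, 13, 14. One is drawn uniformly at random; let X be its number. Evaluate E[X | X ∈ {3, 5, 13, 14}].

P(X ∈ {3, 5, 13, 14}) = 4/7.
Σ over the event: 3·1/7 + 5·1/7 + 13·1/7 + 14·1/7 = 5.
E[X | X ∈ {3, 5, 13, 14}] = (5) / (4/7) = 35/4.

35/4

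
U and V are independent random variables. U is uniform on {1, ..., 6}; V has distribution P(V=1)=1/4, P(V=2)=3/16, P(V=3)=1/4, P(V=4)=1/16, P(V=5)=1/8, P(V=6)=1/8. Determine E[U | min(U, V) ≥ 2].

P(min(U, V) ≥ 2) = 5/8.
Summing U·P(x,y) over outcomes with min(U, V) ≥ 2 gives 5/2.
E[U | min(U, V) ≥ 2] = (5/2) / (5/8) = 4.

4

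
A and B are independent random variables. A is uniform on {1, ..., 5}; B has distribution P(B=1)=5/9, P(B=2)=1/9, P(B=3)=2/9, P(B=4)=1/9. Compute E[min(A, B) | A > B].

P(A > B) = 28/45.
Summing min(A,B)·P(x,y) over outcomes with A > B gives 14/15.
E[min(A, B) | A > B] = (14/15) / (28/45) = 3/2.

3/2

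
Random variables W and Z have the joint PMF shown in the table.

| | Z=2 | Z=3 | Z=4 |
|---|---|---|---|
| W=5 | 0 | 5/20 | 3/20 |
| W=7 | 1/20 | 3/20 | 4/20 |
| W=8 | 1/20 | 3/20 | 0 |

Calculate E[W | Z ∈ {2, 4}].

58/9

P(Z ∈ {2, 4}) = 9/20.
Σ W·P over the event = 5·(3/20) + 7·(1/20) + 7·(4/20) + 8·(1/20) = 29/10.
E[W | Z ∈ {2, 4}] = (29/10) / (9/20) = 58/9.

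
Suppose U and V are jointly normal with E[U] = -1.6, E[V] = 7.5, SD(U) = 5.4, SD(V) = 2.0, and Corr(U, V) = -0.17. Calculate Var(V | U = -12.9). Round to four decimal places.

The conditional variance in a bivariate normal is σ_V²(1 − ρ²), independent of x.
Var(V | U=-12.9) = (2.0)²·(1 − (-0.17)²) = 4·0.9711 = 3.8844.

3.8844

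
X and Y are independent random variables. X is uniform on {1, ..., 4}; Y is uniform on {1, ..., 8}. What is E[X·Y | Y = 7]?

35/2

P(Y = 7) = 1/8.
Summing XY·P(x,y) over outcomes with Y = 7 gives 35/16.
E[X·Y | Y = 7] = (35/16) / (1/8) = 35/2.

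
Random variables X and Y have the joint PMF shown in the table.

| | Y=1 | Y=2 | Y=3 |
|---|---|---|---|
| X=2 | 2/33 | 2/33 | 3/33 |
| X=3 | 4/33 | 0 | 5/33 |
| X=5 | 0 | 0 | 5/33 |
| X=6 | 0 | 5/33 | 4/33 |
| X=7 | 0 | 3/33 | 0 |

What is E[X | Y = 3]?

70/17

P(Y = 3) = 17/33.
Σ X·P over the event = 2·(3/33) + 3·(5/33) + 5·(5/33) + 6·(4/33) = 70/33.
E[X | Y = 3] = (70/33) / (17/33) = 70/17.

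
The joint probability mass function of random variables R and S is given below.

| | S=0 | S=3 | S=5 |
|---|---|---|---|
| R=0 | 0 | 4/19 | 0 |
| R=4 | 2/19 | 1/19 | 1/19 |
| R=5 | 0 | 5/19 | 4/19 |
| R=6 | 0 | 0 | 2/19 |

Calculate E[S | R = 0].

3

P(R = 0) = 4/19.
Σ S·P over the event = 3·(4/19) = 12/19.
E[S | R = 0] = (12/19) / (4/19) = 3.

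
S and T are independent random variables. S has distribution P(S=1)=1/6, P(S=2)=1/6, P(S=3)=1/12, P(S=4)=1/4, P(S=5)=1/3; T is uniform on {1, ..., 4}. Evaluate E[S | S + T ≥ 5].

P(S + T ≥ 5) = 37/48.
Summing S·P(x,y) over outcomes with S + T ≥ 5 gives 49/16.
E[S | S + T ≥ 5] = (49/16) / (37/48) = 147/37.

147/37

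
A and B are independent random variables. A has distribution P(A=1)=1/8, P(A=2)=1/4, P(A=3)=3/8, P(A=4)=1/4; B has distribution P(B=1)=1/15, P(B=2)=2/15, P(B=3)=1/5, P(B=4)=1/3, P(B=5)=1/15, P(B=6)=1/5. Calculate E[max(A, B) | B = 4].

P(B = 4) = 1/3.
Summing max(A,B)·P(x,y) over outcomes with B = 4 gives 4/3.
E[max(A, B) | B = 4] = (4/3) / (1/3) = 4.

4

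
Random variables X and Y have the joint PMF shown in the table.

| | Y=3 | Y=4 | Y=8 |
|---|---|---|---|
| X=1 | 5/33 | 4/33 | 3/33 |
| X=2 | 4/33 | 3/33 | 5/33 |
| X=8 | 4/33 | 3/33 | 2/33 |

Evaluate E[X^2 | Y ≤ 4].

P(Y ≤ 4) = 23/33.
Σ X^2·P over the event = 1·(5/33) + 1·(4/33) + 4·(4/33) + 4·(3/33) + 64·(4/33) + 64·(3/33) = 485/33.
E[X^2 | Y ≤ 4] = (485/33) / (23/33) = 485/23.

485/23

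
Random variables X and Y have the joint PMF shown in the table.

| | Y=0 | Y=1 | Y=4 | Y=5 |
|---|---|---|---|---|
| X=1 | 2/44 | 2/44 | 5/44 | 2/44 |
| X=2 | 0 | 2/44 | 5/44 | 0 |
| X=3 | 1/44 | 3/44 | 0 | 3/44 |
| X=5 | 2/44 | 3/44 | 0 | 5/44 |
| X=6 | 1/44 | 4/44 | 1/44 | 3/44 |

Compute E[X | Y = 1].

P(Y = 1) = 7/22.
Σ X·P over the event = 1·(2/44) + 2·(2/44) + 3·(3/44) + 5·(3/44) + 6·(4/44) = 27/22.
E[X | Y = 1] = (27/22) / (7/22) = 27/7.

27/7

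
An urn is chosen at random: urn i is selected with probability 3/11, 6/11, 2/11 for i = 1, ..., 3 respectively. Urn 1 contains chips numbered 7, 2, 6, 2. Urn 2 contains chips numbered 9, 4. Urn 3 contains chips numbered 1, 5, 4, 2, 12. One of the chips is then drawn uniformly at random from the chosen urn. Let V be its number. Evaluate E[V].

1227/220

E[V | urn 1] = (7+2+6+2)/4 = 17/4.
E[V | urn 2] = (9+4)/2 = 13/2.
E[V | urn 3] = (1+5+4+2+12)/5 = 24/5.
E[V] = (3/11)·(17/4) + (6/11)·(13/2) + (2/11)·(24/5) = 1227/220.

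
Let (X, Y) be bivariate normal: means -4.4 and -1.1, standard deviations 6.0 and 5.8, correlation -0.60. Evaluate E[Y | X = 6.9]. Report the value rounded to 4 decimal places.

E[Y | X=x] = μ_Y + ρ(σ_Y/σ_X)(x − μ_X) for jointly normal variables.
E[Y | X=6.9] = -1.1 + (-0.60)·(5.8/6.0)·(6.9 − (-4.4)) = -1.1 + (-0.58)·(11.3) = -7.6540.

-7.6540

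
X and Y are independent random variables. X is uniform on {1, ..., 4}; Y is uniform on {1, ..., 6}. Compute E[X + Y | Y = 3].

Outcomes with Y = 3: (1,3), (2,3), (3,3), (4,3), each with probability 1/24.
E[X + Y | Y = 3] = (4 + 5 + 6 + 7) / 4 = 11/2.

11/2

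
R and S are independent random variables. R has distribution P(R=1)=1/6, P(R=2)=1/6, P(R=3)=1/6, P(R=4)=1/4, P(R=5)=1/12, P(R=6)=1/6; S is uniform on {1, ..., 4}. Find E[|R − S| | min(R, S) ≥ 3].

9/8

P(min(R, S) ≥ 3) = 1/3.
Summing |R−S|·P(x,y) over outcomes with min(R, S) ≥ 3 gives 3/8.
E[|R − S| | min(R, S) ≥ 3] = (3/8) / (1/3) = 9/8.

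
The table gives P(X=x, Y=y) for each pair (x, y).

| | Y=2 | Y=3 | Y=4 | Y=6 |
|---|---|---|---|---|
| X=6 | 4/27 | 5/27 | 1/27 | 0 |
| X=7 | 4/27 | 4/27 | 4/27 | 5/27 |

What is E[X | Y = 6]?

7

P(Y = 6) = 5/27.
Summing X·P(X=x,Y=y) over the conditioning event gives 35/27.
E[X | Y = 6] = (35/27) / (5/27) = 7.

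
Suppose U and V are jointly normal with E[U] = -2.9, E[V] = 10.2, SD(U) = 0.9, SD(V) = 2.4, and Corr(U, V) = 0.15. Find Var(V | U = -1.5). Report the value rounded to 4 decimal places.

5.6304

Var(V | U=x) = (1 − ρ²)·σ_V².
Var(V | U=-1.5) = (2.4)²·(1 − (0.15)²) = 5.76·0.9775 = 5.6304.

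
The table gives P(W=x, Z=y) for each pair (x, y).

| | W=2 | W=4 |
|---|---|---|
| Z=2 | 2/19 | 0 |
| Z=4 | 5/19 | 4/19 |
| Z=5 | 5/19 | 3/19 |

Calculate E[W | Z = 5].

11/4

P(Z = 5) = 8/19.
Σ W·P over the event = 2·(5/19) + 4·(3/19) = 22/19.
E[W | Z = 5] = (22/19) / (8/19) = 11/4.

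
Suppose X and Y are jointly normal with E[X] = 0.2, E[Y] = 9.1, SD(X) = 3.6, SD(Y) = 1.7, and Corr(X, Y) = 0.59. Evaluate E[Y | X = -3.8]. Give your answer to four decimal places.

7.9856

For a bivariate normal, E[Y | X=x] = μ_Y + ρ·(σ_Y/σ_X)·(x − μ_X).
E[Y | X=-3.8] = 9.1 + (0.59)·(1.7/3.6)·(-3.8 − (0.2)) = 9.1 + (0.27861)·(-4) = 7.9856.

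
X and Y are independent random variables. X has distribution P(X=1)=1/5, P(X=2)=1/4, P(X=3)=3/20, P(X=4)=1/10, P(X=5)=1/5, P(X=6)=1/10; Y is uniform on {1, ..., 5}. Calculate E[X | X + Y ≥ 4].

P(X + Y ≥ 4) = 87/100.
Summing X·P(x,y) over outcomes with X + Y ≥ 4 gives 297/100.
E[X | X + Y ≥ 4] = (297/100) / (87/100) = 99/29.

99/29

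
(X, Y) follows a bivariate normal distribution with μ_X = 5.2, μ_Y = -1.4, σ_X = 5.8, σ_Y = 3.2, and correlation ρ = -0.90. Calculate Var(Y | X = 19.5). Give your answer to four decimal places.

1.9456

For a bivariate normal, Var(Y | X=x) = σ_Y²(1 − ρ²).
Var(Y | X=19.5) = (3.2)²·(1 − (-0.90)²) = 10.24·0.19 = 1.9456.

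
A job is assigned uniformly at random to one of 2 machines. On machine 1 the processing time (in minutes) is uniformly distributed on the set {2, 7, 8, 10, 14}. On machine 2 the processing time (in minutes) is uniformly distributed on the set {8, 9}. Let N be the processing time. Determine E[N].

E[N | machine 1] = (2+7+8+10+14)/5 = 41/5.
E[N | machine 2] = (8+9)/2 = 17/2.
E[N] = (1/2)·(41/5) + (1/2)·(17/2) = 167/20.

167/20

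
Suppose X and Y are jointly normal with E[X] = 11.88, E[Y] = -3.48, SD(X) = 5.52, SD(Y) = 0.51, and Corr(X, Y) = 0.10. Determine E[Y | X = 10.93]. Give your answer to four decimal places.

E[Y | X=x] = μ_Y + ρ(σ_Y/σ_X)(x − μ_X) for jointly normal variables.
E[Y | X=10.93] = -3.48 + (0.10)·(0.51/5.52)·(10.93 − (11.88)) = -3.48 + (0.0092391)·(-0.95) = -3.4888.

-3.4888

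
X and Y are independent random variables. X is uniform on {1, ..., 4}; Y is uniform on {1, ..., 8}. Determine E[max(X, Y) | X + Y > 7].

46/7

P(X + Y > 7) = 7/16.
Summing max(X,Y)·P(x,y) over outcomes with X + Y > 7 gives 23/8.
E[max(X, Y) | X + Y > 7] = (23/8) / (7/16) = 46/7.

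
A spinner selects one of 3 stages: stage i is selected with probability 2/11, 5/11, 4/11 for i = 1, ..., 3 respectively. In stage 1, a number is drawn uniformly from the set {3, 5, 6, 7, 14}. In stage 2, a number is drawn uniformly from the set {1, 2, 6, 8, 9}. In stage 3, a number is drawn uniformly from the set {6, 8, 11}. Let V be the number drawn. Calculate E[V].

E[V | stage 1] = (3+5+6+7+14)/5 = 7.
E[V | stage 2] = (1+2+6+8+9)/5 = 26/5.
E[V | stage 3] = (6+8+11)/3 = 25/3.
By the law of total expectation,
E[V] = (2/11)·(7) + (5/11)·(26/5) + (4/11)·(25/3) = 20/3.

20/3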